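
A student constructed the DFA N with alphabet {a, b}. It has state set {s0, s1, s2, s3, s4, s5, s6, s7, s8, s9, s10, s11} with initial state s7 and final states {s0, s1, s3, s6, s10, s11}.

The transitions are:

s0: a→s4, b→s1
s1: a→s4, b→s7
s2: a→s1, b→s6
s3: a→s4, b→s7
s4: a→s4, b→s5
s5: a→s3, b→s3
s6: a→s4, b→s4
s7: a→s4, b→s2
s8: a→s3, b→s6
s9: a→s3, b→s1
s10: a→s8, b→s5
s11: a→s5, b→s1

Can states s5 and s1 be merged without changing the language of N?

No

Reachable states from the start: {s1,s2,s3,s4,s5,s6,s7}. Unreachable: {s0,s8,s9,s10,s11} — drop them.
P0 = {s1,s3,s6} | {s2,s4,s5,s7}.
Refine {s2,s4,s5,s7} on symbol a: members go to different blocks, giving {s2,s5} and {s4,s7}.
The partition is now stable with 3 blocks: {s1,s3,s6} | {s2,s5} | {s4,s7}.
s5 and s1 end up in different blocks, so they are distinguishable. For instance, the string 'ε' is accepted from only s1.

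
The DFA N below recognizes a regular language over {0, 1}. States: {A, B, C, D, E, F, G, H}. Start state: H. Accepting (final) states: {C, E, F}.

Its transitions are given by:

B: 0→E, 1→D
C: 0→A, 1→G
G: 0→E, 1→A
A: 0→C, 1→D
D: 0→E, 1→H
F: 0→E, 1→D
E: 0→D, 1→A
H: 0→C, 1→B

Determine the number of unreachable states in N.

Starting at H and following transitions, the reachable set is {A, B, C, D, E, G, H}. That leaves F unreachable — 1 in total.

1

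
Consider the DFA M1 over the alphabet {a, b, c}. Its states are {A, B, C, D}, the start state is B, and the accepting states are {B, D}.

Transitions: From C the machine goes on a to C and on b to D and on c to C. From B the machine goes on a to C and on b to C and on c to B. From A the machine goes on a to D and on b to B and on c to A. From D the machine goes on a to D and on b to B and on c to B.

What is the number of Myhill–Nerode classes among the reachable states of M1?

Reachable states from the start: {B,C,D}. Unreachable: {A} — drop them.
P0 = {B,D} | {C}.
Refine {B,D} on symbol a: members go to different blocks, giving {B} and {D}.
The partition is now stable with 3 blocks: {B} | {C} | {D}.

3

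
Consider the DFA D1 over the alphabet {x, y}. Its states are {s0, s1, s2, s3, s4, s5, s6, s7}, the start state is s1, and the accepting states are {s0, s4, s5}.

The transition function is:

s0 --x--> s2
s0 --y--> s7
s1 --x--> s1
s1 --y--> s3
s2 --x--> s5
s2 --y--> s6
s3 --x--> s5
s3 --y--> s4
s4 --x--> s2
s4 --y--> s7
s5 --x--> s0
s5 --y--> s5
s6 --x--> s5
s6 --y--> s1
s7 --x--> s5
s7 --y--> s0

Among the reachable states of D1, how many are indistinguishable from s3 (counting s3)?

All states are reachable from the start state.
Start with accepting vs non-accepting: {s0,s4,s5} | {s1,s2,s3,s6,s7}.
On input x, block {s0,s4,s5} splits into {s0,s4} and {s5}.
Refine {s1,s2,s3,s6,s7} on symbol x: members go to different blocks, giving {s2,s3,s6,s7} and {s1}.
Refine {s2,s3,s6,s7} on symbol y: members go to different blocks, giving {s3,s7} and {s2} and {s6}.
No further refinement is possible. Final partition (6 blocks): {s0,s4} | {s3,s7} | {s5} | {s1} | {s2} | {s6}.
The equivalence class containing s3 is {s3,s7}, of size 2.

2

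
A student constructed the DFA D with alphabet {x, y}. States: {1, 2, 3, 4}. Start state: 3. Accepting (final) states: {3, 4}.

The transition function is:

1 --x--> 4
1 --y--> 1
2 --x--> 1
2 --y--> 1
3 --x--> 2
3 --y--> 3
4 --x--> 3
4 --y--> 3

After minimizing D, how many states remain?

Every state is reachable, so we keep all 4.
Start with accepting vs non-accepting: {3,4} | {1,2}.
On input x, block {3,4} splits into {3} and {4}.
On input x, block {1,2} splits into {1} and {2}.
No further refinement is possible. Final partition (4 blocks): {3} | {1} | {4} | {2}.

4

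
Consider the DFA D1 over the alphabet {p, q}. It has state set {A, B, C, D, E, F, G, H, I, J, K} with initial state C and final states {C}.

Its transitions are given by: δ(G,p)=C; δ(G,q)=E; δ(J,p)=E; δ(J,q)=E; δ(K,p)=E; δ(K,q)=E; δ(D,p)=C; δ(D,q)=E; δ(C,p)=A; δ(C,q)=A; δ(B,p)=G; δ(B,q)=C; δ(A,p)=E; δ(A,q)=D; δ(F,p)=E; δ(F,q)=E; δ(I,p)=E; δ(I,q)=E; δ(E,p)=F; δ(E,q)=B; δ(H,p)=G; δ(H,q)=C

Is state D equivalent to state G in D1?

States {H,I,J,K} cannot be reached from the start state, so discard them.
P0 = {C} | {A,B,D,E,F,G}.
Split {A,B,D,E,F,G} by δ(·,p) → {A,B,E,F} and {D,G}.
Split {A,B,E,F} by δ(·,p) → {A,E,F} and {B}.
Split {A,E,F} by δ(·,q) → {A} and {E} and {F}.
Stable partition: {C} | {A} | {D,G} | {B} | {E} | {F} — 6 equivalence classes.
D and G lie in the same block of the stable partition, so they are equivalent — no string distinguishes them.

Yes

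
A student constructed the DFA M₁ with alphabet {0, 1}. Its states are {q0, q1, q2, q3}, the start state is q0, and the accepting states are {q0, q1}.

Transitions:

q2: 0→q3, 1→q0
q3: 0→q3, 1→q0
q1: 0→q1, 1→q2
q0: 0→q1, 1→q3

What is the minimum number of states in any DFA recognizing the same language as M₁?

2

Every state is reachable, so we keep all 4.
P0 = {q0,q1} | {q2,q3}.
No further refinement is possible. Final partition (2 blocks): {q0,q1} | {q2,q3}.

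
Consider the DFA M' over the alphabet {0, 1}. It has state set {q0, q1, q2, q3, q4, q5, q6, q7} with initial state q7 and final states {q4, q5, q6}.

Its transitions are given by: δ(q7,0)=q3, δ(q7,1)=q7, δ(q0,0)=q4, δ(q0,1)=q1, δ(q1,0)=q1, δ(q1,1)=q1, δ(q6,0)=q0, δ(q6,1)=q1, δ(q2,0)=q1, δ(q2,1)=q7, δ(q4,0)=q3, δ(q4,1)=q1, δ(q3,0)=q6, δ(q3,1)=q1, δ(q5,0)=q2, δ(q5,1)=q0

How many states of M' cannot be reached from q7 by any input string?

No path from q7 leads to q2, q5; the other 6 states are all reachable.

2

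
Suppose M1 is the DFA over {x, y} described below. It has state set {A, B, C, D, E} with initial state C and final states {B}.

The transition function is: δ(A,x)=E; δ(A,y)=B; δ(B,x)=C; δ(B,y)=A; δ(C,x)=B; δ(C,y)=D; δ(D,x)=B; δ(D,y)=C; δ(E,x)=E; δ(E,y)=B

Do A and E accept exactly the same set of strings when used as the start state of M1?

Yes

Start with accepting vs non-accepting: {B} | {A,C,D,E}.
On input x, block {A,C,D,E} splits into {A,E} and {C,D}.
No further refinement is possible. Final partition (3 blocks): {B} | {A,E} | {C,D}.
A and E lie in the same block of the stable partition, so they are equivalent — no string distinguishes them.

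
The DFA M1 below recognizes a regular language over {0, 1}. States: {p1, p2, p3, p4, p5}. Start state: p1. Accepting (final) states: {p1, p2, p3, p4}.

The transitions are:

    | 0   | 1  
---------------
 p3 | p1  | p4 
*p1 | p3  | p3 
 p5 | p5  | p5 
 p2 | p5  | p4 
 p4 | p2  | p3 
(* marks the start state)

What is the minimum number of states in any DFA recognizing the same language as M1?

Start with accepting vs non-accepting: {p1,p2,p3,p4} | {p5}.
On input 0, block {p1,p2,p3,p4} splits into {p1,p3,p4} and {p2}.
Refine {p1,p3,p4} on symbol 0: members go to different blocks, giving {p1,p3} and {p4}.
On input 1, block {p1,p3} splits into {p1} and {p3}.
No further refinement is possible. Final partition (5 blocks): {p1} | {p5} | {p2} | {p4} | {p3}.

5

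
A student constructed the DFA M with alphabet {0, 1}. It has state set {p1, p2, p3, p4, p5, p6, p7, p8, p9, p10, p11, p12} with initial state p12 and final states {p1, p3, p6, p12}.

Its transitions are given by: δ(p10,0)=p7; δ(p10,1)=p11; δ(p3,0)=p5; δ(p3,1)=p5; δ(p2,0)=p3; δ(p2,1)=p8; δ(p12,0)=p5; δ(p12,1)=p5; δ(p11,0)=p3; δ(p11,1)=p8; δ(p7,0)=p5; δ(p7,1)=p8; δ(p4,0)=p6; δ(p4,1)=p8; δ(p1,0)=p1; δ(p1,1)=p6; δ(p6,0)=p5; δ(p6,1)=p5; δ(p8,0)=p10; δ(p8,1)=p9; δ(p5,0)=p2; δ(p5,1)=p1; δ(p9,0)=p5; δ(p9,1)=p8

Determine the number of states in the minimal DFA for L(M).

7

Reachable states from the start: {p1,p2,p3,p5,p6,p7,p8,p9,p10,p11,p12}. Unreachable: {p4} — drop them.
Initial partition by acceptance: {p1,p3,p6,p12} | {p2,p5,p7,p8,p9,p10,p11}.
Refine {p1,p3,p6,p12} on symbol 0: members go to different blocks, giving {p3,p6,p12} and {p1}.
Refine {p2,p5,p7,p8,p9,p10,p11} on symbol 0: members go to different blocks, giving {p5,p7,p8,p9,p10} and {p2,p11}.
On input 0, block {p5,p7,p8,p9,p10} splits into {p7,p8,p9,p10} and {p5}.
Split {p7,p8,p9,p10} by δ(·,0) → {p7,p9} and {p8,p10}.
Refine {p8,p10} on symbol 0: members go to different blocks, giving {p8} and {p10}.
Stable partition: {p3,p6,p12} | {p7,p9} | {p1} | {p2,p11} | {p5} | {p8} | {p10} — 7 equivalence classes.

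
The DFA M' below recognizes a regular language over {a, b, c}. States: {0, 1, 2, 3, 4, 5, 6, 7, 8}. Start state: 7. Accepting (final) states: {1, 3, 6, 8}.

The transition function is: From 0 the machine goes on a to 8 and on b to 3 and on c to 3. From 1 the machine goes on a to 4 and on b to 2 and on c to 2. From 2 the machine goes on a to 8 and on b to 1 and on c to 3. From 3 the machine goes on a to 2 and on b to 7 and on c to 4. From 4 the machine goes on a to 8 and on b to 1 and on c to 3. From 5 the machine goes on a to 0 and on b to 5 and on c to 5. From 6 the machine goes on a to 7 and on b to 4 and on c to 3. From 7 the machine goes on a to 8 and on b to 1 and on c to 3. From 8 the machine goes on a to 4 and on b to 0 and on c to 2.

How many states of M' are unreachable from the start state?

2

BFS from 7 reaches {0, 1, 2, 3, 4, 7, 8}; the 2 state(s) 5, 6 are never visited.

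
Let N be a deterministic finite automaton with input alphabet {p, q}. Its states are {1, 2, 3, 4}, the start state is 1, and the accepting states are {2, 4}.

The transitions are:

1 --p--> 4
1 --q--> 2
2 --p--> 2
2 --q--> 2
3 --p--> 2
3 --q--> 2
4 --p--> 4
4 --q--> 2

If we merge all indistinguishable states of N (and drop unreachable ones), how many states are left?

States {3} cannot be reached from the start state, so discard them.
P0 = {2,4} | {1}.
The partition is now stable with 2 blocks: {2,4} | {1}.

2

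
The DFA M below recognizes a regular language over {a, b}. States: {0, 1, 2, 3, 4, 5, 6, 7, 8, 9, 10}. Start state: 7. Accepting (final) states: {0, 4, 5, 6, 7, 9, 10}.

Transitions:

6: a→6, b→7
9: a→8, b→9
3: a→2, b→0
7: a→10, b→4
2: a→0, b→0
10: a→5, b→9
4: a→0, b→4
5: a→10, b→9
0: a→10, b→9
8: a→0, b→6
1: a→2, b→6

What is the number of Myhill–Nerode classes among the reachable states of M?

5

States {1,2,3} cannot be reached from the start state, so discard them.
Start with accepting vs non-accepting: {0,4,5,6,7,9,10} | {8}.
Split {0,4,5,6,7,9,10} by δ(·,a) → {0,4,5,6,7,10} and {9}.
On input b, block {0,4,5,6,7,10} splits into {0,5,10} and {4,6,7}.
On input a, block {4,6,7} splits into {4,7} and {6}.
The partition is now stable with 5 blocks: {0,5,10} | {8} | {9} | {4,7} | {6}.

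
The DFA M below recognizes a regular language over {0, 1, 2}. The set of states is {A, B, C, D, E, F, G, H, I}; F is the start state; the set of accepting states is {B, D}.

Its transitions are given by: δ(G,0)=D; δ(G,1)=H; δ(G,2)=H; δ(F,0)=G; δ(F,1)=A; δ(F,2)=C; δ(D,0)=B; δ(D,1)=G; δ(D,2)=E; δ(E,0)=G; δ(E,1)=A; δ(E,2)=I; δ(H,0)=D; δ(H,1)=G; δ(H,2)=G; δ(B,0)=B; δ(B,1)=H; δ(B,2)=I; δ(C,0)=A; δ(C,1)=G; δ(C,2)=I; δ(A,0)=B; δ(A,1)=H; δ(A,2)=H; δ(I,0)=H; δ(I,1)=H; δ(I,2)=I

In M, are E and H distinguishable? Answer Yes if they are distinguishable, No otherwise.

All states are reachable from the start state.
Initial partition by acceptance: {B,D} | {A,C,E,F,G,H,I}.
Refine {A,C,E,F,G,H,I} on symbol 0: members go to different blocks, giving {C,E,F,I} and {A,G,H}.
No further refinement is possible. Final partition (3 blocks): {B,D} | {C,E,F,I} | {A,G,H}.
E and H end up in different blocks, so they are distinguishable. For instance, the string '0' is accepted from only H.

Yes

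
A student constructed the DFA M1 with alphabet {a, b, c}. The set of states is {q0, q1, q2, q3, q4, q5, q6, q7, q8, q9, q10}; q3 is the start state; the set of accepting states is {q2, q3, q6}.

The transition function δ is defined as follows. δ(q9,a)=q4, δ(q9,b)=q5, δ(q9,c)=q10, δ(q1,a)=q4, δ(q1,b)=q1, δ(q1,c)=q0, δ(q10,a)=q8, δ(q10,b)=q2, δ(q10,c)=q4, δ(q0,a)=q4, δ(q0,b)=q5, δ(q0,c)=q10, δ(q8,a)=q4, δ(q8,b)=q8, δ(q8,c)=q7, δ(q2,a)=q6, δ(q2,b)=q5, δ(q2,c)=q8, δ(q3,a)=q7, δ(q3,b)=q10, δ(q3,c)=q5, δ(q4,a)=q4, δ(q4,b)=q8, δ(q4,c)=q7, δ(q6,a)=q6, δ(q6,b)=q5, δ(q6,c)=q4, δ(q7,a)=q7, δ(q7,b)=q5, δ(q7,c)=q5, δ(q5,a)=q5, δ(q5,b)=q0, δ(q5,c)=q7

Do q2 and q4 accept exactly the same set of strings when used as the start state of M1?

Reachable states from the start: {q0,q2,q3,q4,q5,q6,q7,q8,q10}. Unreachable: {q1,q9} — drop them.
Start with accepting vs non-accepting: {q2,q3,q6} | {q0,q4,q5,q7,q8,q10}.
Refine {q2,q3,q6} on symbol a: members go to different blocks, giving {q2,q6} and {q3}.
On input b, block {q0,q4,q5,q7,q8,q10} splits into {q0,q4,q5,q7,q8} and {q10}.
Refine {q0,q4,q5,q7,q8} on symbol c: members go to different blocks, giving {q4,q5,q7,q8} and {q0}.
On input b, block {q4,q5,q7,q8} splits into {q4,q7,q8} and {q5}.
Split {q4,q7,q8} by δ(·,b) → {q4,q8} and {q7}.
The partition is now stable with 7 blocks: {q2,q6} | {q4,q8} | {q3} | {q10} | {q0} | {q5} | {q7}.
q2 and q4 end up in different blocks, so they are distinguishable. For instance, the string 'ε' is accepted from only q2.

No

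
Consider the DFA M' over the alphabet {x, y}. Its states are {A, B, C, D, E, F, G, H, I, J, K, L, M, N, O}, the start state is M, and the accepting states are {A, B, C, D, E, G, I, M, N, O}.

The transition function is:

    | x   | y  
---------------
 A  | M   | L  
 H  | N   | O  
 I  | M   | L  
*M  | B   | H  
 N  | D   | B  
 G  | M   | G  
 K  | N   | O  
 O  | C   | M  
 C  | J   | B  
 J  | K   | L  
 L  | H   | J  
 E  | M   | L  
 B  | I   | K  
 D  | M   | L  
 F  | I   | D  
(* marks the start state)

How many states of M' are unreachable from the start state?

4

Starting at M and following transitions, the reachable set is {B, C, D, H, I, J, K, L, M, N, O}. That leaves A, E, F, G unreachable — 4 in total.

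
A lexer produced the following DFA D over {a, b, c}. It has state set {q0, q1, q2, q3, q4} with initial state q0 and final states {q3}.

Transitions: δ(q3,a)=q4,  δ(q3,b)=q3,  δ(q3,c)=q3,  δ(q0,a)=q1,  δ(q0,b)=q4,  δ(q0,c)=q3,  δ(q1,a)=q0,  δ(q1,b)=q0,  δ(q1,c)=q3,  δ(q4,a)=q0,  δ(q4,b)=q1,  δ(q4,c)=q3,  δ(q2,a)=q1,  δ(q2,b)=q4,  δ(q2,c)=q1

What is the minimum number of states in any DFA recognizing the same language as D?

First remove the unreachable states {q2}; 4 states remain.
Initial partition by acceptance: {q3} | {q0,q1,q4}.
No further refinement is possible. Final partition (2 blocks): {q3} | {q0,q1,q4}.

2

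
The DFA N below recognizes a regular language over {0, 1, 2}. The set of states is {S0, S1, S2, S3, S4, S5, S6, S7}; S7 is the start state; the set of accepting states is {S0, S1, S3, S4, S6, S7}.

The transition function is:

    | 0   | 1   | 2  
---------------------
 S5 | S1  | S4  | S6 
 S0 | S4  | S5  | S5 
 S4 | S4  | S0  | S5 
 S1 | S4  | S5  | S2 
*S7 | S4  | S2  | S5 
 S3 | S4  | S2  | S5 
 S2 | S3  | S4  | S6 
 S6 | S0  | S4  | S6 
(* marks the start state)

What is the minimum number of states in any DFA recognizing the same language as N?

4

Initial partition by acceptance: {S0,S1,S3,S4,S6,S7} | {S2,S5}.
Split {S0,S1,S3,S4,S6,S7} by δ(·,1) → {S0,S1,S3,S7} and {S4,S6}.
Refine {S4,S6} on symbol 0: members go to different blocks, giving {S4} and {S6}.
The partition is now stable with 4 blocks: {S0,S1,S3,S7} | {S2,S5} | {S4} | {S6}.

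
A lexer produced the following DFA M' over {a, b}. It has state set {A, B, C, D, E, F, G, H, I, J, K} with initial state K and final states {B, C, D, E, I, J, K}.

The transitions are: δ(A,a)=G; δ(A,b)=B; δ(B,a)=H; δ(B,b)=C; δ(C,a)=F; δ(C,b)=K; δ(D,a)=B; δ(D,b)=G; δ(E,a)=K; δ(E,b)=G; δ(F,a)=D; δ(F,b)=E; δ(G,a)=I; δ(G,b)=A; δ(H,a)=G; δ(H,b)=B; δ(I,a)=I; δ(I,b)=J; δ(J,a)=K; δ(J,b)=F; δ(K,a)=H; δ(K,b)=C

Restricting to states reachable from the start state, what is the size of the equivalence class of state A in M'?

Initial partition by acceptance: {B,C,D,E,I,J,K} | {A,F,G,H}.
Refine {B,C,D,E,I,J,K} on symbol a: members go to different blocks, giving {D,E,I,J} and {B,C,K}.
Split {D,E,I,J} by δ(·,a) → {D,E,J} and {I}.
Split {A,F,G,H} by δ(·,a) → {A,H} and {F} and {G}.
On input b, block {D,E,J} splits into {D,E} and {J}.
Split {B,C,K} by δ(·,a) → {B,K} and {C}.
Stable partition: {D,E} | {A,H} | {B,K} | {I} | {F} | {G} | {J} | {C} — 8 equivalence classes.
State A belongs to the block {A,H}, which has 2 states.

2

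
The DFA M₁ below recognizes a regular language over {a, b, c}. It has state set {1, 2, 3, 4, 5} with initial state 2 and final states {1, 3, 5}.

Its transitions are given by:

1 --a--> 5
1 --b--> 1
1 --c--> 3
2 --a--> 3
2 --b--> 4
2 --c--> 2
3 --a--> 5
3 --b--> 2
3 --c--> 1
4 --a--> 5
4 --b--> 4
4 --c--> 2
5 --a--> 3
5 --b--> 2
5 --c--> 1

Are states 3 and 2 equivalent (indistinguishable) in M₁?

No

All states are reachable from the start state.
Initial partition by acceptance: {1,3,5} | {2,4}.
On input b, block {1,3,5} splits into {3,5} and {1}.
No further refinement is possible. Final partition (3 blocks): {3,5} | {2,4} | {1}.
3 and 2 end up in different blocks, so they are distinguishable. For instance, the string 'ε' is accepted from only 3.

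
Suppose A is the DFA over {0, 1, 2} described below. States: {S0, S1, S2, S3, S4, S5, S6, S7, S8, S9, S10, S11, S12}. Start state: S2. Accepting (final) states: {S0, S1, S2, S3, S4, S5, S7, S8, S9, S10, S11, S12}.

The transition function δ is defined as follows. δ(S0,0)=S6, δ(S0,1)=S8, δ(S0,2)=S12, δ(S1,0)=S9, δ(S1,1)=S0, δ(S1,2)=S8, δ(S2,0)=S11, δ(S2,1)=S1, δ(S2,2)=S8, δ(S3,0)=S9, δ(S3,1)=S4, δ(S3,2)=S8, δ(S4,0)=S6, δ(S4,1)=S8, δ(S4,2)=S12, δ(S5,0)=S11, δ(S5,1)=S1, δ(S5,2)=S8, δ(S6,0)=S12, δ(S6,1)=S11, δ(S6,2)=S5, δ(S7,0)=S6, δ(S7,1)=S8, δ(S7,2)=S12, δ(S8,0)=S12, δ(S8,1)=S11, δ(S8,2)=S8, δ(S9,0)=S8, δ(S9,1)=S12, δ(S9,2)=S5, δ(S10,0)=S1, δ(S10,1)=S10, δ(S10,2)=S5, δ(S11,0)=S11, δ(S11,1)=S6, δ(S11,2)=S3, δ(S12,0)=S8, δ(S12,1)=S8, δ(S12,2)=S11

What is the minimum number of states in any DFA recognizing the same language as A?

8

States {S7,S10} cannot be reached from the start state, so discard them.
Start with accepting vs non-accepting: {S0,S1,S2,S3,S4,S5,S8,S9,S11,S12} | {S6}.
Refine {S0,S1,S2,S3,S4,S5,S8,S9,S11,S12} on symbol 0: members go to different blocks, giving {S1,S2,S3,S5,S8,S9,S11,S12} and {S0,S4}.
Refine {S1,S2,S3,S5,S8,S9,S11,S12} on symbol 1: members go to different blocks, giving {S2,S5,S8,S9,S12} and {S1,S3} and {S11}.
On input 0, block {S2,S5,S8,S9,S12} splits into {S8,S9,S12} and {S2,S5}.
Refine {S8,S9,S12} on symbol 1: members go to different blocks, giving {S9,S12} and {S8}.
On input 1, block {S9,S12} splits into {S9} and {S12}.
The partition is now stable with 8 blocks: {S9} | {S6} | {S0,S4} | {S1,S3} | {S11} | {S2,S5} | {S8} | {S12}.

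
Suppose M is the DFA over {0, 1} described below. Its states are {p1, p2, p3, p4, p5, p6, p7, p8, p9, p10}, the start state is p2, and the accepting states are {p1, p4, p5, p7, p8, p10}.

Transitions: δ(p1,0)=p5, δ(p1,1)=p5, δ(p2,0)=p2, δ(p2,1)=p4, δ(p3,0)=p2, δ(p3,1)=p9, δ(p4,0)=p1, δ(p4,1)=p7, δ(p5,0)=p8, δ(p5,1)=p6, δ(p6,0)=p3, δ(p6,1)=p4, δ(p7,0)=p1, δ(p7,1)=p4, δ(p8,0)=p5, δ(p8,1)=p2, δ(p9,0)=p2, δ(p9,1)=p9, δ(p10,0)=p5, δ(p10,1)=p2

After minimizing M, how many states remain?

7

States {p10} cannot be reached from the start state, so discard them.
Initial partition by acceptance: {p1,p4,p5,p7,p8} | {p2,p3,p6,p9}.
On input 1, block {p1,p4,p5,p7,p8} splits into {p1,p4,p7} and {p5,p8}.
Refine {p1,p4,p7} on symbol 0: members go to different blocks, giving {p4,p7} and {p1}.
Split {p2,p3,p6,p9} by δ(·,1) → {p2,p6} and {p3,p9}.
Split {p2,p6} by δ(·,0) → {p2} and {p6}.
Split {p5,p8} by δ(·,1) → {p5} and {p8}.
The partition is now stable with 7 blocks: {p4,p7} | {p2} | {p5} | {p1} | {p3,p9} | {p6} | {p8}.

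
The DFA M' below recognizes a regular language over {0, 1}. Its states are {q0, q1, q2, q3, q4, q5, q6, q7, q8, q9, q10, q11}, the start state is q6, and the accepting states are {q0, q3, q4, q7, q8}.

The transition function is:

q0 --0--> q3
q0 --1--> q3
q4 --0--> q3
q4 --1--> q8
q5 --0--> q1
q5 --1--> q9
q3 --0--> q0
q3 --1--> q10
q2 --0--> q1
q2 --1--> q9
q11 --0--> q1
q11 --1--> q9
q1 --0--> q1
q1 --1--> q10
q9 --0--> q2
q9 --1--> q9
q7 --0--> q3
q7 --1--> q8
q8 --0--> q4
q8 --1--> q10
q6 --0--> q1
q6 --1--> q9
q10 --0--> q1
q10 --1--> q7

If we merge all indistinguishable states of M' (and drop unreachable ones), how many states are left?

Reachable states from the start: {q0,q1,q2,q3,q4,q6,q7,q8,q9,q10}. Unreachable: {q5,q11} — drop them.
P0 = {q0,q3,q4,q7,q8} | {q1,q2,q6,q9,q10}.
Split {q0,q3,q4,q7,q8} by δ(·,1) → {q0,q4,q7} and {q3,q8}.
On input 1, block {q1,q2,q6,q9,q10} splits into {q1,q2,q6,q9} and {q10}.
Split {q1,q2,q6,q9} by δ(·,1) → {q2,q6,q9} and {q1}.
Refine {q2,q6,q9} on symbol 0: members go to different blocks, giving {q2,q6} and {q9}.
No further refinement is possible. Final partition (6 blocks): {q0,q4,q7} | {q2,q6} | {q3,q8} | {q10} | {q1} | {q9}.

6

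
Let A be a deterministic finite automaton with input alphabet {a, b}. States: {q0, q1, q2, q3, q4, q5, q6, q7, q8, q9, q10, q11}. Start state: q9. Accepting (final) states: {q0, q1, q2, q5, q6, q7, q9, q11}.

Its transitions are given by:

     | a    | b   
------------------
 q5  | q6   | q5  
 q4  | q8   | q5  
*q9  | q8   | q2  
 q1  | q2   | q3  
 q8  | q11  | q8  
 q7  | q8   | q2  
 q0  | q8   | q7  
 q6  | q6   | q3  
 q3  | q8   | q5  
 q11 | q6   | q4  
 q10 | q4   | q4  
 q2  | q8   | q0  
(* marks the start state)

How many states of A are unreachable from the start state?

Starting at q9 and following transitions, the reachable set is {q0, q2, q3, q4, q5, q6, q7, q8, q9, q11}. That leaves q1, q10 unreachable — 2 in total.

2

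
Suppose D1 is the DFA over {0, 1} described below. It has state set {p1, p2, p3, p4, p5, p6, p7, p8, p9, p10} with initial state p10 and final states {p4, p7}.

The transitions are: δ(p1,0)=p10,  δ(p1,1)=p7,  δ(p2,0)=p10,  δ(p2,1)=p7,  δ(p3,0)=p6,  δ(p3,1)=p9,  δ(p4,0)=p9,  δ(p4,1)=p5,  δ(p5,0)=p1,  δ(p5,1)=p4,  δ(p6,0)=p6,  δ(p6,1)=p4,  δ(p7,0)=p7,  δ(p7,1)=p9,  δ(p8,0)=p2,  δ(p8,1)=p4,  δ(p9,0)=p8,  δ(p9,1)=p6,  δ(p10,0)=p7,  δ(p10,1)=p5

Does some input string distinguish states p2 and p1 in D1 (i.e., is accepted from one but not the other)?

No

First remove the unreachable states {p3}; 9 states remain.
P0 = {p4,p7} | {p1,p2,p5,p6,p8,p9,p10}.
On input 0, block {p4,p7} splits into {p4} and {p7}.
Split {p1,p2,p5,p6,p8,p9,p10} by δ(·,0) → {p1,p2,p5,p6,p8,p9} and {p10}.
Refine {p1,p2,p5,p6,p8,p9} on symbol 0: members go to different blocks, giving {p5,p6,p8,p9} and {p1,p2}.
Refine {p5,p6,p8,p9} on symbol 0: members go to different blocks, giving {p5,p8} and {p6,p9}.
On input 0, block {p6,p9} splits into {p6} and {p9}.
No further refinement is possible. Final partition (7 blocks): {p4} | {p5,p8} | {p7} | {p10} | {p1,p2} | {p6} | {p9}.
p2 and p1 lie in the same block of the stable partition, so they are equivalent — no string distinguishes them.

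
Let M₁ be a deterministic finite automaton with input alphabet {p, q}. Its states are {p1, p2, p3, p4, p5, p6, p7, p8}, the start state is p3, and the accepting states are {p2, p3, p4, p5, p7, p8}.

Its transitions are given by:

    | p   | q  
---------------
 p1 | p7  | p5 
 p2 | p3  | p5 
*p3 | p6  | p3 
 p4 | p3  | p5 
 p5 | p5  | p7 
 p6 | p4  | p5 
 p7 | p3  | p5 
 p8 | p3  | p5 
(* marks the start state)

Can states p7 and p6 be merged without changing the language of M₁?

No

Reachable states from the start: {p3,p4,p5,p6,p7}. Unreachable: {p1,p2,p8} — drop them.
Initial partition by acceptance: {p3,p4,p5,p7} | {p6}.
On input p, block {p3,p4,p5,p7} splits into {p4,p5,p7} and {p3}.
Refine {p4,p5,p7} on symbol p: members go to different blocks, giving {p4,p7} and {p5}.
No further refinement is possible. Final partition (4 blocks): {p4,p7} | {p6} | {p3} | {p5}.
p7 and p6 end up in different blocks, so they are distinguishable. For instance, the string 'ε' is accepted from only p7.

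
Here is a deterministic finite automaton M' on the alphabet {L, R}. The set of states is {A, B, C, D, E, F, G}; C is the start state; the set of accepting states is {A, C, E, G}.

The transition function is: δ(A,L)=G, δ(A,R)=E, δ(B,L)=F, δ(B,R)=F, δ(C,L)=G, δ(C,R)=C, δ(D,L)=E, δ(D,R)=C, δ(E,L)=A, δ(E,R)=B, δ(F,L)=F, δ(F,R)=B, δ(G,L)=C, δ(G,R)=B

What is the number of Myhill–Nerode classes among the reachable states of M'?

States {A,D,E} cannot be reached from the start state, so discard them.
P0 = {C,G} | {B,F}.
Split {C,G} by δ(·,R) → {C} and {G}.
Stable partition: {C} | {B,F} | {G} — 3 equivalence classes.

3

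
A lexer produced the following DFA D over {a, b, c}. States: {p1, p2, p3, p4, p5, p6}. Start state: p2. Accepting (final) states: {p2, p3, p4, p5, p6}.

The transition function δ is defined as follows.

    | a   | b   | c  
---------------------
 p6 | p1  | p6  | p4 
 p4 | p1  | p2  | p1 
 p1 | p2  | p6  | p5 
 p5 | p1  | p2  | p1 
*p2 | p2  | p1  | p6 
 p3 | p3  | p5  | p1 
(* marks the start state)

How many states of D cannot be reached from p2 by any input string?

BFS from p2 reaches {p1, p2, p4, p5, p6}; the 1 state(s) p3 are never visited.

1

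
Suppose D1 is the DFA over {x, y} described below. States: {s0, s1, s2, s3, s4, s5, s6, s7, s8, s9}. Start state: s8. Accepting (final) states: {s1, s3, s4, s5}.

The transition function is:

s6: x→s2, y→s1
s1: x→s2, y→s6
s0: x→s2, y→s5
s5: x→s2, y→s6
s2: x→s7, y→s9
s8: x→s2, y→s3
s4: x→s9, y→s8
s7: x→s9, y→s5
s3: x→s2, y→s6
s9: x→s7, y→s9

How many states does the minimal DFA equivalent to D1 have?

3

States {s0,s4} cannot be reached from the start state, so discard them.
Start with accepting vs non-accepting: {s1,s3,s5} | {s2,s6,s7,s8,s9}.
Refine {s2,s6,s7,s8,s9} on symbol y: members go to different blocks, giving {s6,s7,s8} and {s2,s9}.
No further refinement is possible. Final partition (3 blocks): {s1,s3,s5} | {s6,s7,s8} | {s2,s9}.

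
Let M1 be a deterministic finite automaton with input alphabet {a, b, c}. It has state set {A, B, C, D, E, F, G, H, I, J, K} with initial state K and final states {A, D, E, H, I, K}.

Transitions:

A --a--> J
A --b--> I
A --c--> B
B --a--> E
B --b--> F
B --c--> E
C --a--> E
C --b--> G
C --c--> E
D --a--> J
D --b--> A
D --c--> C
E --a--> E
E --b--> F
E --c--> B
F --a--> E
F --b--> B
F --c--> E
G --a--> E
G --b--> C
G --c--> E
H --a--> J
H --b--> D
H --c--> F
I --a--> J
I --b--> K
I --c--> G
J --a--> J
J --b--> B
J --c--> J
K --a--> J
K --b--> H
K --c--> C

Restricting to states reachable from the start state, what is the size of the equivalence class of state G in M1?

4

Start with accepting vs non-accepting: {A,D,E,H,I,K} | {B,C,F,G,J}.
Refine {A,D,E,H,I,K} on symbol a: members go to different blocks, giving {A,D,H,I,K} and {E}.
Split {B,C,F,G,J} by δ(·,a) → {B,C,F,G} and {J}.
No further refinement is possible. Final partition (4 blocks): {A,D,H,I,K} | {B,C,F,G} | {E} | {J}.
State G belongs to the block {B,C,F,G}, which has 4 states.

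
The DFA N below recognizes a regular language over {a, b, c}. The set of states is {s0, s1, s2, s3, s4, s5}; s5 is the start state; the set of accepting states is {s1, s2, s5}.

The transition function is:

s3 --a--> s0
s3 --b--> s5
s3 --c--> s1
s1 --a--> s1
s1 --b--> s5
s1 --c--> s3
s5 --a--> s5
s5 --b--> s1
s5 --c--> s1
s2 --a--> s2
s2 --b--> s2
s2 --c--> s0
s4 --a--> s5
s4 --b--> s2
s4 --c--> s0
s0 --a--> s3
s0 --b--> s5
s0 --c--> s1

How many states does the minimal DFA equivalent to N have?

First remove the unreachable states {s2,s4}; 4 states remain.
Initial partition by acceptance: {s1,s5} | {s0,s3}.
On input c, block {s1,s5} splits into {s1} and {s5}.
The partition is now stable with 3 blocks: {s1} | {s0,s3} | {s5}.

3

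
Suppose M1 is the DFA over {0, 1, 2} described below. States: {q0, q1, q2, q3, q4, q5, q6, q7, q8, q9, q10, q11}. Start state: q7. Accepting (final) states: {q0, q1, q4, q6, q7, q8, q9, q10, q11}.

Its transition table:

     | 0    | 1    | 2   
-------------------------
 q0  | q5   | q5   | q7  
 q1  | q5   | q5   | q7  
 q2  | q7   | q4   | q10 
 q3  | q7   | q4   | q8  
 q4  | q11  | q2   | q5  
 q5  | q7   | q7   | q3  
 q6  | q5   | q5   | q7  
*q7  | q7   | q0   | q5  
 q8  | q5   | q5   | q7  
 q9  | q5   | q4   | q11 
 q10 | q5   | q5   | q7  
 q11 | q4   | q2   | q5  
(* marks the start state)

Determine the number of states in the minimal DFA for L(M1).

5

States {q1,q6,q9} cannot be reached from the start state, so discard them.
Start with accepting vs non-accepting: {q0,q4,q7,q8,q10,q11} | {q2,q3,q5}.
On input 0, block {q0,q4,q7,q8,q10,q11} splits into {q0,q8,q10} and {q4,q7,q11}.
On input 2, block {q2,q3,q5} splits into {q2,q3} and {q5}.
Split {q4,q7,q11} by δ(·,1) → {q4,q11} and {q7}.
No further refinement is possible. Final partition (5 blocks): {q0,q8,q10} | {q2,q3} | {q4,q11} | {q5} | {q7}.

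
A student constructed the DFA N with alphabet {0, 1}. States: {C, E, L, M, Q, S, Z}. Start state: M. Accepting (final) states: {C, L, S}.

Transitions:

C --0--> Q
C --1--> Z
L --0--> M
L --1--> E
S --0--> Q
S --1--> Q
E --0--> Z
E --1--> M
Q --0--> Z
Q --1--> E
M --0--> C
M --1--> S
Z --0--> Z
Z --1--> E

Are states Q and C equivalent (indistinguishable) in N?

States {L} cannot be reached from the start state, so discard them.
Initial partition by acceptance: {C,S} | {E,M,Q,Z}.
Refine {E,M,Q,Z} on symbol 0: members go to different blocks, giving {E,Q,Z} and {M}.
Refine {E,Q,Z} on symbol 1: members go to different blocks, giving {Q,Z} and {E}.
The partition is now stable with 4 blocks: {C,S} | {Q,Z} | {M} | {E}.
Q and C end up in different blocks, so they are distinguishable. For instance, the string 'ε' is accepted from only C.

No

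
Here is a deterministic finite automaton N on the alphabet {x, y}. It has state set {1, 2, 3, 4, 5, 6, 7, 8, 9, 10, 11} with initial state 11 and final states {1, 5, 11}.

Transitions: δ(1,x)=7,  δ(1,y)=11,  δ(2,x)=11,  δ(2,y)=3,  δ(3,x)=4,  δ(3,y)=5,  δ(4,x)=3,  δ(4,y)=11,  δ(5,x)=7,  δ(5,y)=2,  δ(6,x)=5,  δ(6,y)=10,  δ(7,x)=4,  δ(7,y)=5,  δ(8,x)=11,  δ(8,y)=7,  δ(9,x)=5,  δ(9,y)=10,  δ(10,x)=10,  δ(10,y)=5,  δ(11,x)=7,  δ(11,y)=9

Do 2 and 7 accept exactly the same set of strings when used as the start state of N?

No

First remove the unreachable states {1,6,8}; 8 states remain.
Start with accepting vs non-accepting: {5,11} | {2,3,4,7,9,10}.
Refine {2,3,4,7,9,10} on symbol x: members go to different blocks, giving {3,4,7,10} and {2,9}.
The partition is now stable with 3 blocks: {5,11} | {3,4,7,10} | {2,9}.
2 and 7 end up in different blocks, so they are distinguishable. For instance, the string 'x' is accepted from only 2.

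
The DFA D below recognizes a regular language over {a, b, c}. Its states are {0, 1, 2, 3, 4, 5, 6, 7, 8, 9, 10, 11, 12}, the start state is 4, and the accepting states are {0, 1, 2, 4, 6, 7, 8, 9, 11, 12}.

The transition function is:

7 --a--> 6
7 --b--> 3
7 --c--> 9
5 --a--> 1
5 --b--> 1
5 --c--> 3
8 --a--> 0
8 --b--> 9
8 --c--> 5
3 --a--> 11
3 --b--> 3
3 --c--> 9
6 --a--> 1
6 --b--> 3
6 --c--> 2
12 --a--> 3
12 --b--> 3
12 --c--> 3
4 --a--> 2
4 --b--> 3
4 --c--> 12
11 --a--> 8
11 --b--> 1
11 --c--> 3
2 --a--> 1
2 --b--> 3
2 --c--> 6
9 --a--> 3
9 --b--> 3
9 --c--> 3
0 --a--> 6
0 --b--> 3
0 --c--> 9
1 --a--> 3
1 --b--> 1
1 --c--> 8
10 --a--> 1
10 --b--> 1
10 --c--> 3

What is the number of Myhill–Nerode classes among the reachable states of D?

8

States {7,10} cannot be reached from the start state, so discard them.
Start with accepting vs non-accepting: {0,1,2,4,6,8,9,11,12} | {3,5}.
Split {0,1,2,4,6,8,9,11,12} by δ(·,a) → {0,2,4,6,8,11} and {1,9,12}.
Split {0,2,4,6,8,11} by δ(·,a) → {0,4,8,11} and {2,6}.
Refine {0,4,8,11} on symbol a: members go to different blocks, giving {0,4} and {8,11}.
Refine {3,5} on symbol a: members go to different blocks, giving {3} and {5}.
Refine {1,9,12} on symbol b: members go to different blocks, giving {9,12} and {1}.
Split {8,11} by δ(·,a) → {8} and {11}.
The partition is now stable with 8 blocks: {0,4} | {3} | {9,12} | {2,6} | {8} | {5} | {1} | {11}.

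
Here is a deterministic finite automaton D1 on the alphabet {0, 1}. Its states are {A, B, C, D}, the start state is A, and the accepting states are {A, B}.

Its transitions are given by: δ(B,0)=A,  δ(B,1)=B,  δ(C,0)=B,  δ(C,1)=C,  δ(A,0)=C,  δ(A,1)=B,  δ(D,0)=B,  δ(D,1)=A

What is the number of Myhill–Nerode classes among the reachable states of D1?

3

Reachable states from the start: {A,B,C}. Unreachable: {D} — drop them.
P0 = {A,B} | {C}.
On input 0, block {A,B} splits into {A} and {B}.
The partition is now stable with 3 blocks: {A} | {C} | {B}.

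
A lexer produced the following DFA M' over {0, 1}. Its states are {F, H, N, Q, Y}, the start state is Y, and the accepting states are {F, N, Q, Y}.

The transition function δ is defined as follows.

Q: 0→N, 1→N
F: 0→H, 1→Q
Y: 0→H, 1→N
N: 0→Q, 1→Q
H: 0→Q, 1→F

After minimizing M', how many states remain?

3

Start with accepting vs non-accepting: {F,N,Q,Y} | {H}.
Refine {F,N,Q,Y} on symbol 0: members go to different blocks, giving {F,Y} and {N,Q}.
No further refinement is possible. Final partition (3 blocks): {F,Y} | {H} | {N,Q}.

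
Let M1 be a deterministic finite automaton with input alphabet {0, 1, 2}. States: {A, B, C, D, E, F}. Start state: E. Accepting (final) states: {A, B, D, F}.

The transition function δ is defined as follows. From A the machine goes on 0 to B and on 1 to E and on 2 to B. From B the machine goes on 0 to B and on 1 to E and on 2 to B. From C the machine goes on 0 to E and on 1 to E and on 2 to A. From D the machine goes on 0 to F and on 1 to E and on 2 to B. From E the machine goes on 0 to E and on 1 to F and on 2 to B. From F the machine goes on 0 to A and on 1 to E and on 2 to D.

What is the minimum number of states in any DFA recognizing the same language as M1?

2

States {C} cannot be reached from the start state, so discard them.
Start with accepting vs non-accepting: {A,B,D,F} | {E}.
Stable partition: {A,B,D,F} | {E} — 2 equivalence classes.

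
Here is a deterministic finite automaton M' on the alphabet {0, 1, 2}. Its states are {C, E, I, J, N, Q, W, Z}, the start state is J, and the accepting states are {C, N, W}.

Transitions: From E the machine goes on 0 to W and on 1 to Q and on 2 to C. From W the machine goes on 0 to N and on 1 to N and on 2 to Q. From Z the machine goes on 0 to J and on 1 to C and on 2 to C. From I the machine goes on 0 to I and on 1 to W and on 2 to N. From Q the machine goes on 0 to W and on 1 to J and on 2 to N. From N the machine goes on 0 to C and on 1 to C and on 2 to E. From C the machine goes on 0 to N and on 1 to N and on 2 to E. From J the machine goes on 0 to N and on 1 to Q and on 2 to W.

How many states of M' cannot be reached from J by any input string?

BFS from J reaches {C, E, J, N, Q, W}; the 2 state(s) I, Z are never visited.

2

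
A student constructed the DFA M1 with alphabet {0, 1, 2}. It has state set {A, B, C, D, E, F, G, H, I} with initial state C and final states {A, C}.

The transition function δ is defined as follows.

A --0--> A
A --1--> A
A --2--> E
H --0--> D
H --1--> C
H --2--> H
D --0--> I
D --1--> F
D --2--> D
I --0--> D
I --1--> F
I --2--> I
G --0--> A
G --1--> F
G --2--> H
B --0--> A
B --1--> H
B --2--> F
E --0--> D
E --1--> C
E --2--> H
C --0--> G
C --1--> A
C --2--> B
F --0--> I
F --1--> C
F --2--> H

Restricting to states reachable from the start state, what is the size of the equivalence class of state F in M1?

Initial partition by acceptance: {A,C} | {B,D,E,F,G,H,I}.
On input 0, block {A,C} splits into {A} and {C}.
On input 0, block {B,D,E,F,G,H,I} splits into {D,E,F,H,I} and {B,G}.
Refine {D,E,F,H,I} on symbol 1: members go to different blocks, giving {E,F,H} and {D,I}.
The partition is now stable with 5 blocks: {A} | {E,F,H} | {C} | {B,G} | {D,I}.
State F belongs to the block {E,F,H}, which has 3 states.

3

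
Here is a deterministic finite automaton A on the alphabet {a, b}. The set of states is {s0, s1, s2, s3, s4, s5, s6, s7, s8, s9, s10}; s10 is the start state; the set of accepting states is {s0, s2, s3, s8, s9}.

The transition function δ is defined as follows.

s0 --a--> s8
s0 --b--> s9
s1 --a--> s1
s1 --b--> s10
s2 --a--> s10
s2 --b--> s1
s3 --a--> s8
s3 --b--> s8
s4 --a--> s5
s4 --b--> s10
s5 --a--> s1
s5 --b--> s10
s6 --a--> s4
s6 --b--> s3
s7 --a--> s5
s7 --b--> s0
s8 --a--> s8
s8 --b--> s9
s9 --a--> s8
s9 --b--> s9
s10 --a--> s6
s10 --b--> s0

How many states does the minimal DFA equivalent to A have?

4

First remove the unreachable states {s2,s7}; 9 states remain.
P0 = {s0,s3,s8,s9} | {s1,s4,s5,s6,s10}.
Split {s1,s4,s5,s6,s10} by δ(·,b) → {s1,s4,s5} and {s6,s10}.
Split {s6,s10} by δ(·,a) → {s6} and {s10}.
The partition is now stable with 4 blocks: {s0,s3,s8,s9} | {s1,s4,s5} | {s6} | {s10}.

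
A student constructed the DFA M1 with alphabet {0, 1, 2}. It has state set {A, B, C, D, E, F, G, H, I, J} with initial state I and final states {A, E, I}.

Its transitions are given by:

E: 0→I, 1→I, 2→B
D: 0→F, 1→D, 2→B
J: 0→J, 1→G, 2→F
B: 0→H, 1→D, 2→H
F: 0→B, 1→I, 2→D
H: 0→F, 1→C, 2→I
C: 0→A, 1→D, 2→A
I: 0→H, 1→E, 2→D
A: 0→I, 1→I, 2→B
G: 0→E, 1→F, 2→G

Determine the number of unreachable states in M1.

No path from I leads to G, J; the other 8 states are all reachable.

2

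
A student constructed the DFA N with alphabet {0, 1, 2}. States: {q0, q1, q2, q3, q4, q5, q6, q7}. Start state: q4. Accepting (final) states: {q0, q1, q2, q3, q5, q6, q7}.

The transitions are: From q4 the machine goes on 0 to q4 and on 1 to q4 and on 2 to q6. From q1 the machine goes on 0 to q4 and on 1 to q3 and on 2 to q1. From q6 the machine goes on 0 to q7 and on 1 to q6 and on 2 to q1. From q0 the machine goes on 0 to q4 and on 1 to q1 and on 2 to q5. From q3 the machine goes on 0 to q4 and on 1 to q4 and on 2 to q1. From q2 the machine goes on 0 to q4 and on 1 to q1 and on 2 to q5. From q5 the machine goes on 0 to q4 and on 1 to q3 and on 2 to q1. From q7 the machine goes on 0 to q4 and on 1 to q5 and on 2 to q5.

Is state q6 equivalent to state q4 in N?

No

Reachable states from the start: {q1,q3,q4,q5,q6,q7}. Unreachable: {q0,q2} — drop them.
Start with accepting vs non-accepting: {q1,q3,q5,q6,q7} | {q4}.
Refine {q1,q3,q5,q6,q7} on symbol 0: members go to different blocks, giving {q1,q3,q5,q7} and {q6}.
Split {q1,q3,q5,q7} by δ(·,1) → {q1,q5,q7} and {q3}.
Refine {q1,q5,q7} on symbol 1: members go to different blocks, giving {q1,q5} and {q7}.
The partition is now stable with 5 blocks: {q1,q5} | {q4} | {q6} | {q3} | {q7}.
q6 and q4 end up in different blocks, so they are distinguishable. For instance, the string 'ε' is accepted from only q6.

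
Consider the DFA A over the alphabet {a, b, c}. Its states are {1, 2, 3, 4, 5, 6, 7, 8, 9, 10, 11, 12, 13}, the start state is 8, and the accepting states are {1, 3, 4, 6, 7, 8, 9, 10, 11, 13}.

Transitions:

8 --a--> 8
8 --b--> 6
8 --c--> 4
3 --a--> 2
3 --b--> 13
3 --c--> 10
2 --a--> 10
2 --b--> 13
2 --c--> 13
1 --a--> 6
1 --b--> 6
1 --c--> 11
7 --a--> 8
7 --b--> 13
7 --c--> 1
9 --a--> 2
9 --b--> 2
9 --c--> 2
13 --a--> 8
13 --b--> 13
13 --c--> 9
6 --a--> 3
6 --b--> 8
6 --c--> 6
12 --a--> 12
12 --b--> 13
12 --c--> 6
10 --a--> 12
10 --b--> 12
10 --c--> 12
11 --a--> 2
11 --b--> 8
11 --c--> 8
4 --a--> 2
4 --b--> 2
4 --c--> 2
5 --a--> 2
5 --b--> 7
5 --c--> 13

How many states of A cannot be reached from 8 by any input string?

BFS from 8 reaches {2, 3, 4, 6, 8, 9, 10, 12, 13}; the 4 state(s) 1, 5, 7, 11 are never visited.

4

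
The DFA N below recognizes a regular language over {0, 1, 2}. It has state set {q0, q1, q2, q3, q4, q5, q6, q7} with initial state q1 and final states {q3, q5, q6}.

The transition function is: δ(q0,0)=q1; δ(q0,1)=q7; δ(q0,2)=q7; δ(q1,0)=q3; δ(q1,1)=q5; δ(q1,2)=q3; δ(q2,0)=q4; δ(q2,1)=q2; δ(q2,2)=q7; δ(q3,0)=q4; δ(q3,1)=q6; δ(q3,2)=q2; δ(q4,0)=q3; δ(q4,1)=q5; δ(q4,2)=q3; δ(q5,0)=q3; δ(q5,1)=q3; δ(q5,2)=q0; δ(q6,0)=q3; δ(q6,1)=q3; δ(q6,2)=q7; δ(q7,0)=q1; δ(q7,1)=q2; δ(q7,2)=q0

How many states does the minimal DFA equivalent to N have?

4

P0 = {q3,q5,q6} | {q0,q1,q2,q4,q7}.
Refine {q3,q5,q6} on symbol 0: members go to different blocks, giving {q5,q6} and {q3}.
On input 0, block {q0,q1,q2,q4,q7} splits into {q0,q2,q7} and {q1,q4}.
Stable partition: {q5,q6} | {q0,q2,q7} | {q3} | {q1,q4} — 4 equivalence classes.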